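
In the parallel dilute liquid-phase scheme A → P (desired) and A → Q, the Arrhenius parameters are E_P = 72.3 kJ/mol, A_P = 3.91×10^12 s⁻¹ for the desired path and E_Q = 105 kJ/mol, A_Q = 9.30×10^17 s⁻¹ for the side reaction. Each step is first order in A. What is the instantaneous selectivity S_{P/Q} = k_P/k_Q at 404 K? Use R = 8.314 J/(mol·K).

k_P/k_Q = (A_P/A_Q)·exp[−(E_P−E_Q)/(RT)] = (A_P/A_Q)·exp[(E_Q−E_P)/(RT)].
(E_Q−E_P)/(RT) = (105−72.3)×10³/(8.314×404) = 32700/3359 = 9.735.
k_P/k_Q = (3.91×10^12/9.30×10^17)·exp(9.735) = 4.204×10^-6 × 16907 = 0.0711.

0.0711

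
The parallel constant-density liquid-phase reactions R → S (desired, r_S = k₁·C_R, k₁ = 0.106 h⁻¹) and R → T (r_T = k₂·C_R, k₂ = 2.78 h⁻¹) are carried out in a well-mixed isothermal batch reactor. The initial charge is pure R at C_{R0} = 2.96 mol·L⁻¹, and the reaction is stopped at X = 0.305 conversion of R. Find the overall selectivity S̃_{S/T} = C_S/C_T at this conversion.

0.0381

C_R = C_{R0}(1−X) = 2.057 mol·L⁻¹.
Both paths are first order in R, so the instantaneous fraction to S is constant: dC_S/d(−C_R) = k₁/(k₁+k₂) = 0.03673.
C_S = 0.03673·(C_{R0}−C_R) = 0.03673×0.9028 = 0.0332 mol·L⁻¹.
C_T = (C_{R0}−C_R)−C_S = 0.8696 mol·L⁻¹; S̃_{S/T} = 0.03316/0.8696 = 0.0381.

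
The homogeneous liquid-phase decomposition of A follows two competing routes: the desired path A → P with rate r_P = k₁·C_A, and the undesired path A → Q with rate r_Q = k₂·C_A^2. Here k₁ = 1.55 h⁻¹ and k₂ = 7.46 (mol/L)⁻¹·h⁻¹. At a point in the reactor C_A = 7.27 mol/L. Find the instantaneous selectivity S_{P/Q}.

S_{P/Q} = r_P/r_Q = (k₁·C_A)/(k₂·C_A^2) = (k₁/k₂)·C_A⁻¹.
= (1.55×7.270) / (7.46×7.270^2) = 11.27/394.3 = 0.0286.

0.0286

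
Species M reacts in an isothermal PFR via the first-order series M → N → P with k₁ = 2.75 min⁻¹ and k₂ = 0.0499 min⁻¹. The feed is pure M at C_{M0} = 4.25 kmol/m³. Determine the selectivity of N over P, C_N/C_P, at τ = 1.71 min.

For first-order series with pure M initially, C_N(τ) = k₁C_{M0}/(k₂−k₁)·(e^(−k₁τ) − e^(−k₂τ)).
e^(−k₁τ) = e^(−2.75×1.71) = e^(−4.702) = 0.009073; e^(−k₂τ) = e^(−0.08533) = 0.9182.
C_N = 2.75×4.25/(0.0499−2.75) × (0.009073−0.9182) = (-4.329)×(-0.9091) = 3.935 kmol/m³.
C_M = C_{M0}e^(−k₁τ) = 0.03856 kmol/m³, so C_P = C_{M0}−C_M−C_N = 0.2762 kmol/m³; C_N/C_P = 14.2.

14.2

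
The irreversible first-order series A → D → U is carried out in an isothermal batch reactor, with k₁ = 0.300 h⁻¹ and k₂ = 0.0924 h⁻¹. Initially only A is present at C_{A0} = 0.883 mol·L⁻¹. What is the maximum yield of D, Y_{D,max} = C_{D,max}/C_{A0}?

0.592

At the optimum, C_{D,max}/C_{A0} = (k₁/k₂)^[k₂/(k₂−k₁)].
= (0.300/0.0924)^(0.0924/(0.0924−0.300)) = (3.247)^(-0.4451) = 0.5921.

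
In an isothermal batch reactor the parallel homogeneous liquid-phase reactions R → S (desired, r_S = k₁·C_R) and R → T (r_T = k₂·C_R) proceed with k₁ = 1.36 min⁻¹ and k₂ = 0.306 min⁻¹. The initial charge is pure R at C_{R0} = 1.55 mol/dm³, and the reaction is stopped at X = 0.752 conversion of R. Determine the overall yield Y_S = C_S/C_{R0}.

C_R = C_{R0}(1−X) = 0.3844 mol/dm³.
Both paths are first order in R, so the instantaneous fraction to S is constant: dC_S/d(−C_R) = k₁/(k₁+k₂) = 0.8163.
C_S = 0.8163·(C_{R0}−C_R) = 0.8163×1.166 = 0.952 mol/dm³.
Y_S = C_S/C_{R0} = 0.9515/1.55 = 0.614.

0.614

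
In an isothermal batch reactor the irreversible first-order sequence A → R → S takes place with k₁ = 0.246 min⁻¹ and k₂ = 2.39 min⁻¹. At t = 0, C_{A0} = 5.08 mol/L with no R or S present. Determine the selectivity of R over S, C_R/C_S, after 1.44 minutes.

The intermediate concentration in a first-order A→B→C sequence is C_R = k₁C_{A0}(e^(−k₁t) − e^(−k₂t))/(k₂−k₁).
e^(−k₁t) = e^(−0.246×1.44) = e^(−0.3542) = 0.7017; e^(−k₂t) = e^(−3.442) = 0.03201.
C_R = 0.246×5.08/(2.39−0.246) × (0.7017−0.03201) = 0.5829×0.6697 = 0.3903 mol/L.
C_A = C_{A0}e^(−k₁t) = 3.565 mol/L, so C_S = C_{A0}−C_A−C_R = 1.125 mol/L; C_R/C_S = 0.347.

0.347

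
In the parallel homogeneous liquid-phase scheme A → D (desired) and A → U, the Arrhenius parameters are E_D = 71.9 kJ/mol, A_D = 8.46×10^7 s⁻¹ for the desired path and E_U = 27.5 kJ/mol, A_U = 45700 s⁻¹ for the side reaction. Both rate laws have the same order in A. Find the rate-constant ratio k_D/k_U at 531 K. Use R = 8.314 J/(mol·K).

0.0794

Since both paths have the same order in A, the concentration cancels and S_{D/U} = k_D/k_U = (A_D/A_U)·exp[(E_U−E_D)/(RT)].
(E_U−E_D)/(RT) = (27.5−71.9)×10³/(8.314×531) = -44400/4415 = -10.06.
k_D/k_U = (8.46×10^7/45700)·exp(-10.06) = 1851 × 4.287×10^-5 = 0.0794.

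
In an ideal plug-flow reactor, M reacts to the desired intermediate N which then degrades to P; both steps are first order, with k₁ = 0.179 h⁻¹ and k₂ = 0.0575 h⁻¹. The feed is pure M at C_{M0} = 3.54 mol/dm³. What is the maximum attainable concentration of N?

Evaluating C_N at τ_opt = ln(k₂/k₁)/(k₂−k₁) gives C_{N,max}/C_{M0} = (k₁/k₂)^[k₂/(k₂−k₁)].
= (0.179/0.0575)^(0.0575/(0.0575−0.179)) = (3.113)^(-0.4733) = 0.5843.
C_{N,max} = 0.5843×3.54 = 2.07 mol/dm³.

2.07 mol/dm³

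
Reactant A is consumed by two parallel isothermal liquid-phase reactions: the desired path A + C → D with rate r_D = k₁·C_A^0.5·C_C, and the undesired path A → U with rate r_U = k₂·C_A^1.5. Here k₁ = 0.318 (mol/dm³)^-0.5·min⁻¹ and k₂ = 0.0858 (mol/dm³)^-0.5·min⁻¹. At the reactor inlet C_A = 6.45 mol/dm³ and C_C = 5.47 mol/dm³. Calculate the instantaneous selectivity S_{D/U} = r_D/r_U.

3.14

S_{D/U} = r_D/r_U = (k₁·C_A^0.5·C_C)/(k₂·C_A^1.5) = (k₁/k₂)·C_A⁻¹·C_C.
= (0.318×6.450^0.5×5.470) / (0.0858×6.450^1.5) = 4.418/1.405 = 3.14.
The undesired path is higher order in A, so low C_A (CSTR or dilute feed) favours D.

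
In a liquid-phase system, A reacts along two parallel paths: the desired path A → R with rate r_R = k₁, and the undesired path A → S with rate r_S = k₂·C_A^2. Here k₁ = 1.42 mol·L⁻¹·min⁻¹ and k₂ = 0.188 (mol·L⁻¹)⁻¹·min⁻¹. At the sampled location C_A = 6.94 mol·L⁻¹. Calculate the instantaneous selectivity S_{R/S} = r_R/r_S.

0.157

S_{R/S} = r_R/r_S = (k₁)/(k₂·C_A^2) = (k₁/k₂)·C_A^-2.
= (1.42) / (0.188×6.940^2) = 1.420/9.055 = 0.157.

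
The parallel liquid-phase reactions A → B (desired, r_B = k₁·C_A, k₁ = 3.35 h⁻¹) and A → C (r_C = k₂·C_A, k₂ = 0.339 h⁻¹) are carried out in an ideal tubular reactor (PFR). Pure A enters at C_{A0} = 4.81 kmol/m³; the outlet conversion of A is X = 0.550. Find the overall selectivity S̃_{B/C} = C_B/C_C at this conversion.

9.88

C_A = C_{A0}(1−X) = 2.164 kmol/m³.
Both paths are first order in A, so the instantaneous fraction to B is constant: dC_B/d(−C_A) = k₁/(k₁+k₂) = 0.9081.
C_B = 0.9081·(C_{A0}−C_A) = 0.9081×2.646 = 2.40 kmol/m³.
C_C = (C_{A0}−C_A)−C_B = 0.2431 kmol/m³; S̃_{B/C} = 2.402/0.2431 = 9.88.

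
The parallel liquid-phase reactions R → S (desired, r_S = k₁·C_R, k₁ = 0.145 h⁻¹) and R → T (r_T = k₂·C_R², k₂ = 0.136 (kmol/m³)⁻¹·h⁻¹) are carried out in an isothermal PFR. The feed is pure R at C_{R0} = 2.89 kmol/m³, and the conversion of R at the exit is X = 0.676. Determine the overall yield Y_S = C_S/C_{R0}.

C_R = C_{R0}(1−X) = 0.9364 kmol/m³.
Along a PFR/batch, dC_S/dC_R = −r_S/(r_S+r_T) = −k₁/(k₁+k₂·C_R).
Integrating from C_{R0} to C_R: C_S = (0.145/0.136)·ln[(0.145+0.136·2.89)/(0.145+0.136·0.936)] = 1.066·ln(0.5380/0.2723) = 0.7259 kmol/m³.
Y_S = C_S/C_{R0} = 0.7259/2.89 = 0.251.

0.251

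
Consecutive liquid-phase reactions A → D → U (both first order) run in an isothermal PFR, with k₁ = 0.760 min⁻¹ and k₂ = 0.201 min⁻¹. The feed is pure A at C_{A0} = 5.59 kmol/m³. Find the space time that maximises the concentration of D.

2.38 min

Setting dC_D/dτ = 0 gives τ_opt = ln(k₂/k₁)/(k₂−k₁).
= ln(0.201/0.760)/(0.201−0.760) = ln(0.2645)/-0.5590 = -1.330/-0.5590 = 2.38 min.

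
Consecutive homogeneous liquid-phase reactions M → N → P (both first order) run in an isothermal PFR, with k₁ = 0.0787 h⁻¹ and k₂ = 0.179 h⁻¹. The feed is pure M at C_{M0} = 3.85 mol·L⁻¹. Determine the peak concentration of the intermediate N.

0.888 mol·L⁻¹

Evaluating C_N at τ_opt = ln(k₂/k₁)/(k₂−k₁) gives C_{N,max}/C_{M0} = (k₁/k₂)^[k₂/(k₂−k₁)].
= (0.0787/0.179)^(0.179/(0.179−0.0787)) = (0.4397)^(1.785) = 0.2307.
C_{N,max} = 0.2307×3.85 = 0.888 mol·L⁻¹.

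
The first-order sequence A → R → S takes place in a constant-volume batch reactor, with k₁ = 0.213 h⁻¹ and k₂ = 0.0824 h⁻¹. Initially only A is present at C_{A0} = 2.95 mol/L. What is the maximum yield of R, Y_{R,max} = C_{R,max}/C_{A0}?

Evaluating C_R at t_opt = ln(k₂/k₁)/(k₂−k₁) gives C_{R,max}/C_{A0} = (k₁/k₂)^[k₂/(k₂−k₁)].
= (0.213/0.0824)^(0.0824/(0.0824−0.213)) = (2.585)^(-0.6309) = 0.5492.

0.549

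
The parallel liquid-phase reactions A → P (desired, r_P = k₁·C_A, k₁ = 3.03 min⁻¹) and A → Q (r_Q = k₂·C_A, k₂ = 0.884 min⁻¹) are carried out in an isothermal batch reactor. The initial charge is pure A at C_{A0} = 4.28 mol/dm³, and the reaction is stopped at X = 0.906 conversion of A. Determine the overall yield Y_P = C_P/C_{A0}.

C_A = C_{A0}(1−X) = 0.4023 mol/dm³.
Both paths are first order in A, so the instantaneous fraction to P is constant: dC_P/d(−C_A) = k₁/(k₁+k₂) = 0.7741.
C_P = 0.7741·(C_{A0}−C_A) = 0.7741×3.878 = 3.00 mol/dm³.
Y_P = C_P/C_{A0} = 3.002/4.28 = 0.701.

0.701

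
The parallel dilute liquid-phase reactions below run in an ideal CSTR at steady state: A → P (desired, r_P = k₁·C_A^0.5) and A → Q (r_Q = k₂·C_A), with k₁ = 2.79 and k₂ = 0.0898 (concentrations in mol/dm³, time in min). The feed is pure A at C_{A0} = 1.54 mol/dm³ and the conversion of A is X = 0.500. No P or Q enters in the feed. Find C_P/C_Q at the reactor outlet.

Exit C_A = C_{A0}(1−X) = 1.54×0.500 = 0.7700 mol/dm³.
In a CSTR the entire volume is at exit conditions, so r_P = 2.79×0.7700^0.5 = 2.448 and r_Q = 0.0898×0.7700 = 0.06915.
Overall selectivity = C_P/C_Q = r_Pτ/(r_Qτ) = r_P/r_Q = 35.4.

35.4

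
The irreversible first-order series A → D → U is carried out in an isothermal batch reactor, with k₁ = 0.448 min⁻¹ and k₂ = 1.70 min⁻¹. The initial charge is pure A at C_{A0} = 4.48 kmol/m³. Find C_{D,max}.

For a first-order series the maximum intermediate yield is C_{D,max}/C_{A0} = (k₁/k₂)^[k₂/(k₂−k₁)].
= (0.448/1.70)^(1.70/(1.70−0.448)) = (0.2635)^(1.358) = 0.1635.
C_{D,max} = 0.1635×4.48 = 0.733 kmol/m³.

0.733 kmol/m³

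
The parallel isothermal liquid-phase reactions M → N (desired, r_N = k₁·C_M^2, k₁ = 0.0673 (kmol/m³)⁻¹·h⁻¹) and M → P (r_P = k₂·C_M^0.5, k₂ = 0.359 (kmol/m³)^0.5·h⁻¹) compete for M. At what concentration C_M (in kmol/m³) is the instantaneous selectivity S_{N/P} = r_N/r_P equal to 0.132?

0.791 kmol/m³

S_{N/P} = (k₁/k₂)·C_M^1.5 ⇒ C_M = (S·k₂/k₁)^(1/1.5).
= (0.132×0.359/0.0673)^(0.6667) = (0.7041)^(0.6667) = 0.791 kmol/m³.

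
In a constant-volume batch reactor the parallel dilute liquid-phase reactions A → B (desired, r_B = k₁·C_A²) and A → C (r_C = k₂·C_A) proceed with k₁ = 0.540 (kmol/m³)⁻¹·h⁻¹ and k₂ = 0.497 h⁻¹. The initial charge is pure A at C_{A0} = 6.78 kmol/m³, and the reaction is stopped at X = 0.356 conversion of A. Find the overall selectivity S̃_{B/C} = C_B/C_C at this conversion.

C_A = C_{A0}(1−X) = 4.366 kmol/m³.
Along a PFR/batch, dC_C/dC_A = −r_C/(r_B+r_C) = −k₂/(k₂+k₁·C_A).
Integrating from C_{A0} to C_A: C_C = (0.497/0.540)·ln[(0.497+0.540·6.78)/(0.497+0.540·4.37)] = 0.9204·ln(4.158/2.855) = 0.3461 kmol/m³.
Then C_B = (C_{A0}−C_A) − C_C = 2.414 − 0.3461 = 2.068 kmol/m³.
S̃_{B/C} = C_B/C_C = 2.068/0.3461 = 5.97.

5.97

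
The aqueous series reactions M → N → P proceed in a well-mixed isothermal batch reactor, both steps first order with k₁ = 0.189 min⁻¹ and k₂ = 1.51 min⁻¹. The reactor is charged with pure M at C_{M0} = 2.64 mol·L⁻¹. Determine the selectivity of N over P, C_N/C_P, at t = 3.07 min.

The intermediate concentration in a first-order A→B→C sequence is C_N = k₁C_{M0}(e^(−k₁t) − e^(−k₂t))/(k₂−k₁).
e^(−k₁t) = e^(−0.189×3.07) = e^(−0.5802) = 0.5598; e^(−k₂t) = e^(−4.636) = 0.009699.
C_N = 0.189×2.64/(1.51−0.189) × (0.5598−0.009699) = 0.3777×0.5501 = 0.2078 mol·L⁻¹.
C_M = C_{M0}e^(−k₁t) = 1.478 mol·L⁻¹, so C_P = C_{M0}−C_M−C_N = 0.9544 mol·L⁻¹; C_N/C_P = 0.218.

0.218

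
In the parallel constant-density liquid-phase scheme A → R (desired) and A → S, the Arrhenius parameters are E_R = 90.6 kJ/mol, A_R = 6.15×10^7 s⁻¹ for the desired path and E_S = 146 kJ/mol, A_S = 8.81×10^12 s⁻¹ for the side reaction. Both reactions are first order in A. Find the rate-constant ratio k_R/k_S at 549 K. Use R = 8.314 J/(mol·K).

1.30

k_R/k_S = (A_R/A_S)·exp[−(E_R−E_S)/(RT)] = (A_R/A_S)·exp[(E_S−E_R)/(RT)].
(E_S−E_R)/(RT) = (146−90.6)×10³/(8.314×549) = 55400/4564 = 12.14.
k_R/k_S = (6.15×10^7/8.81×10^12)·exp(12.14) = 6.981×10^-6 × 1.867×10^5 = 1.30.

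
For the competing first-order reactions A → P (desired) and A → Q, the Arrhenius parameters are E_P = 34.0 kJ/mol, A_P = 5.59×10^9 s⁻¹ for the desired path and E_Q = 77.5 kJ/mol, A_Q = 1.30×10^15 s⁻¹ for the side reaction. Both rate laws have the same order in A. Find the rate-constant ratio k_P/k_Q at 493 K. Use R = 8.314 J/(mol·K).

k_P/k_Q = (A_P/A_Q)·exp[−(E_P−E_Q)/(RT)] = (A_P/A_Q)·exp[(E_Q−E_P)/(RT)].
(E_Q−E_P)/(RT) = (77.5−34.0)×10³/(8.314×493) = 43500/4099 = 10.61.
k_P/k_Q = (5.59×10^9/1.30×10^15)·exp(10.61) = 4.300×10^-6 × 40654 = 0.175.
Since E_P < E_Q, lowering the temperature improves selectivity toward P.

0.175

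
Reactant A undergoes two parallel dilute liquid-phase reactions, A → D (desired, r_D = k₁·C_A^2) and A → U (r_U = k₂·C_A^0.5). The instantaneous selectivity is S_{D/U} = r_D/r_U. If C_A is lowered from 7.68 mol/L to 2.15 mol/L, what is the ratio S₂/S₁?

0.148

S_{D/U} = (k₁/k₂)·C_A^1.5, so S₂/S₁ = (C_{A,2}/C_{A,1})^1.5.
= (2.15/7.68)^1.5 = (0.2799)^1.5 = 0.148.
Selectivity toward D falls as C_A falls — high-concentration operation is favoured.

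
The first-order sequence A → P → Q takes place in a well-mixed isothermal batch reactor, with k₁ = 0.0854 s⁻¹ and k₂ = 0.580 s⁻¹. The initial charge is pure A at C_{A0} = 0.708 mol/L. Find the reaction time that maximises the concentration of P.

Setting dC_P/dt = 0 gives t_opt = ln(k₂/k₁)/(k₂−k₁).
= ln(0.580/0.0854)/(0.580−0.0854) = ln(6.792)/0.4946 = 1.916/0.4946 = 3.87 s.

3.87 s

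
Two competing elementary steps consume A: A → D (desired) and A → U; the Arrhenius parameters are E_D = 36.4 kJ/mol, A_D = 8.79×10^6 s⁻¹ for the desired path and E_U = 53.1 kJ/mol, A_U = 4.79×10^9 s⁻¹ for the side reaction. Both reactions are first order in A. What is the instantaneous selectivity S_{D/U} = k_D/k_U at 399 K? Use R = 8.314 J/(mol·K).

Since both paths have the same order in A, the concentration cancels and S_{D/U} = k_D/k_U = (A_D/A_U)·exp[(E_U−E_D)/(RT)].
(E_U−E_D)/(RT) = (53.1−36.4)×10³/(8.314×399) = 16700/3317 = 5.034.
k_D/k_U = (8.79×10^6/4.79×10^9)·exp(5.034) = 0.001835 × 153.6 = 0.282.

0.282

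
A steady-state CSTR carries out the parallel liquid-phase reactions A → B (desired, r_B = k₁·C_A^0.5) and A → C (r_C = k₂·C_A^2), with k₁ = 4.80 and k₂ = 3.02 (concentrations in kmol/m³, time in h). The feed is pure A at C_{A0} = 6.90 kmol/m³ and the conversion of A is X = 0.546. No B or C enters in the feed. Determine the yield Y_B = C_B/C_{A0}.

Exit C_A = C_{A0}(1−X) = 6.90×0.454 = 3.133 kmol/m³.
Rates in a CSTR are evaluated at the outlet concentration: r_B = 4.80×3.133^0.5 = 8.496, r_C = 3.02×3.133^2 = 29.64.
Fraction of consumed A going to B: r_B/(r_B+r_C) = 0.2228.
C_B = 0.2228·C_{A0}·X = 0.2228×6.90×0.546 = 0.839 kmol/m³; Y_B = C_B/C_{A0} = 0.122.

0.122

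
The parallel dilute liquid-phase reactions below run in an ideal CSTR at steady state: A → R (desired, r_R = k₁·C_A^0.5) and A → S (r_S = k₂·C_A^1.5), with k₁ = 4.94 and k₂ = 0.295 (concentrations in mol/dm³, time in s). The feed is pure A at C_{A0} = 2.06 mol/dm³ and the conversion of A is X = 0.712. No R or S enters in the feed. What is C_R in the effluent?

1.42 mol/dm³

Exit C_A = C_{A0}(1−X) = 2.06×0.288 = 0.5933 mol/dm³.
Rates in a CSTR are evaluated at the outlet concentration: r_R = 4.94×0.5933^0.5 = 3.805, r_S = 0.295×0.5933^1.5 = 0.1348.
Fraction of consumed A going to R: r_R/(r_R+r_S) = 0.9658.
C_R = 0.9658·C_{A0}·X = 0.9658×2.06×0.712 = 1.42 mol/dm³.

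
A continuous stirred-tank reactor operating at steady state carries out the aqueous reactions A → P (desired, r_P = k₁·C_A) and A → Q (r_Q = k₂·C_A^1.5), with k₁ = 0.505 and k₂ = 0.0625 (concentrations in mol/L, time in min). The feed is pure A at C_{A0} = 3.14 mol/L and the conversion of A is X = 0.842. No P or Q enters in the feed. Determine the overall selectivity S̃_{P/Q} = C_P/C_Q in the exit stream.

Exit C_A = C_{A0}(1−X) = 3.14×0.158 = 0.4961 mol/L.
A CSTR operates uniformly at the exit composition, giving r_P = 0.2505 and r_Q = 0.02184 (each k·C_A^n at C_A = 0.4961).
Overall selectivity = C_P/C_Q = r_Pτ/(r_Qτ) = r_P/r_Q = 11.5.

11.5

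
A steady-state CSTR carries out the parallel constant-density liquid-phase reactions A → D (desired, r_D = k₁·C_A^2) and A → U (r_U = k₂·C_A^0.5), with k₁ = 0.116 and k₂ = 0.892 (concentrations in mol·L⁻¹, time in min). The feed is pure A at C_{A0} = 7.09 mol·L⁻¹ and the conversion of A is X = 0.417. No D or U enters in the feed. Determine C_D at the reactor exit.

1.54 mol·L⁻¹

Exit C_A = C_{A0}(1−X) = 7.09×0.583 = 4.133 mol·L⁻¹.
Rates in a CSTR are evaluated at the outlet concentration: r_D = 0.116×4.133^2 = 1.982, r_U = 0.892×4.133^0.5 = 1.814.
Fraction of consumed A going to D: r_D/(r_D+r_U) = 0.5222.
C_D = 0.5222·C_{A0}·X = 0.5222×7.09×0.417 = 1.54 mol·L⁻¹.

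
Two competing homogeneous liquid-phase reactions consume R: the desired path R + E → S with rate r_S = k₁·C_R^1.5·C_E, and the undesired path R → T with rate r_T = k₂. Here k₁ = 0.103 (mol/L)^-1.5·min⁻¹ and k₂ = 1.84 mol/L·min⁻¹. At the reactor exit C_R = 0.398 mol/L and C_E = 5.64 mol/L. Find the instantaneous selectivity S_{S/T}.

0.0793

S_{S/T} = r_S/r_T = (k₁·C_R^1.5·C_E)/(k₂) = (k₁/k₂)·C_R^1.5·C_E.
= (0.103×0.3980^1.5×5.640) / (1.84) = 0.1459/1.840 = 0.0793.
Since the desired path is higher order in R, keeping C_R high (PFR or concentrated feed) favours S.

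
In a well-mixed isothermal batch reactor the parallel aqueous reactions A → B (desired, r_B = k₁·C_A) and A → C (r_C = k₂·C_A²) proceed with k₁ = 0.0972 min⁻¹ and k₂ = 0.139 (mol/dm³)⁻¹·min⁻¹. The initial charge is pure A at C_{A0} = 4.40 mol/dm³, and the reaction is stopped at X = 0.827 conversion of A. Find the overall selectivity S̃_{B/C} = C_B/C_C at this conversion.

C_A = C_{A0}(1−X) = 0.7612 mol/dm³.
Along a PFR/batch, dC_B/dC_A = −r_B/(r_B+r_C) = −k₁/(k₁+k₂·C_A).
Integrating from C_{A0} to C_A: C_B = (0.0972/0.139)·ln[(0.0972+0.139·4.40)/(0.0972+0.139·0.761)] = 0.6993·ln(0.7088/0.2030) = 0.8743 mol/dm³.
C_C = (C_{A0}−C_A)−C_B = 2.764 mol/dm³; S̃_{B/C} = 0.8743/2.764 = 0.316.

0.316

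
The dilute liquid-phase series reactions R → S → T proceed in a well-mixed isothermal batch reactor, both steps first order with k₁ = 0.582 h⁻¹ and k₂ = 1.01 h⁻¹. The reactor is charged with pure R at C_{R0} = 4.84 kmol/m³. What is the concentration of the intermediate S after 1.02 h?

1.29 kmol/m³

For first-order series with pure R initially, C_S(t) = k₁C_{R0}/(k₂−k₁)·(e^(−k₁t) − e^(−k₂t)).
e^(−k₁t) = e^(−0.582×1.02) = e^(−0.5936) = 0.5523; e^(−k₂t) = e^(−1.030) = 0.3569.
C_S = 0.582×4.84/(1.01−0.582) × (0.5523−0.3569) = 6.581×0.1954 = 1.286 kmol/m³.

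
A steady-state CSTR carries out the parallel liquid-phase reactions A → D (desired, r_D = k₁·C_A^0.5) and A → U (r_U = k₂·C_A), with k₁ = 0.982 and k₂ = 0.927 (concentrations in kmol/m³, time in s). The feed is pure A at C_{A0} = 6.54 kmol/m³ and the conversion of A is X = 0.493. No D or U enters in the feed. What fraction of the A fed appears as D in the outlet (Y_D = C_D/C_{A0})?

0.181

Exit C_A = C_{A0}(1−X) = 6.54×0.507 = 3.316 kmol/m³.
A CSTR operates uniformly at the exit composition, giving r_D = 1.788 and r_U = 3.074 (each k·C_A^n at C_A = 3.316).
Fraction of consumed A going to D: r_D/(r_D+r_U) = 0.3678.
C_D = 0.3678·C_{A0}·X = 0.3678×6.54×0.493 = 1.19 kmol/m³; Y_D = C_D/C_{A0} = 0.181.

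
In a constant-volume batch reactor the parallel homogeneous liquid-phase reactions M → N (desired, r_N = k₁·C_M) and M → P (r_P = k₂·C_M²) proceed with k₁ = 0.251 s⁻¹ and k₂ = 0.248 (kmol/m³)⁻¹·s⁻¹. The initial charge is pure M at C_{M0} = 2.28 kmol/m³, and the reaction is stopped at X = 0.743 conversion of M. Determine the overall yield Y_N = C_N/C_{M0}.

0.321

C_M = C_{M0}(1−X) = 0.5860 kmol/m³.
Along a PFR/batch, dC_N/dC_M = −r_N/(r_N+r_P) = −k₁/(k₁+k₂·C_M).
Integrating from C_{M0} to C_M: C_N = (0.251/0.248)·ln[(0.251+0.248·2.28)/(0.251+0.248·0.586)] = 1.012·ln(0.8164/0.3963) = 0.7315 kmol/m³.
Y_N = C_N/C_{M0} = 0.7315/2.28 = 0.321.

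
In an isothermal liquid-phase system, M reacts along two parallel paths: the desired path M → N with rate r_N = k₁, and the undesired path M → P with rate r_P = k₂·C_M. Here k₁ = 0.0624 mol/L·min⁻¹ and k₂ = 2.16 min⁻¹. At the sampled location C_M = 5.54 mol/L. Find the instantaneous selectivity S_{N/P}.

0.00521

S_{N/P} = r_N/r_P = (k₁)/(k₂·C_M) = (k₁/k₂)·C_M⁻¹.
= (0.0624) / (2.16×5.540) = 0.06240/11.97 = 0.00521.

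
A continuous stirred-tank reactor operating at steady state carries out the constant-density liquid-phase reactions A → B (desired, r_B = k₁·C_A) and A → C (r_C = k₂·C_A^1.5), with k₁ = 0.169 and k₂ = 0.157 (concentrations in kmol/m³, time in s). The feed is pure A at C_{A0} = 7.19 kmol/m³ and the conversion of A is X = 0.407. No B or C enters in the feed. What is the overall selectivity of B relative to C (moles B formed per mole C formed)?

0.521

Exit C_A = C_{A0}(1−X) = 7.19×0.593 = 4.264 kmol/m³.
A CSTR operates uniformly at the exit composition, giving r_B = 0.7206 and r_C = 1.382 (each k·C_A^n at C_A = 4.264).
Overall selectivity = C_B/C_C = r_Bτ/(r_Cτ) = r_B/r_C = 0.521.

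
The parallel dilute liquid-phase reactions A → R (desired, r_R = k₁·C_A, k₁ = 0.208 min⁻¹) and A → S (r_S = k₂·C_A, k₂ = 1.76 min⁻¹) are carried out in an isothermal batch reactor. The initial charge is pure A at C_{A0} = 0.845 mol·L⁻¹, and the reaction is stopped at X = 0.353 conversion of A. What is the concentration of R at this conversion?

C_A = C_{A0}(1−X) = 0.5467 mol·L⁻¹.
Both paths are first order in A, so the instantaneous fraction to R is constant: dC_R/d(−C_A) = k₁/(k₁+k₂) = 0.1057.
C_R = 0.1057·(C_{A0}−C_A) = 0.1057×0.2983 = 0.0315 mol·L⁻¹.

0.0315 mol·L⁻¹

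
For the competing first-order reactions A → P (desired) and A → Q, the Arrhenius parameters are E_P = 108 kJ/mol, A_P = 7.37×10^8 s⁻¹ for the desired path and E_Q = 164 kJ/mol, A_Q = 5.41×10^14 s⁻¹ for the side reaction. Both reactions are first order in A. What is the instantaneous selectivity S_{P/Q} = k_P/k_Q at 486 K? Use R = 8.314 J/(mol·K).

1.42

k_P/k_Q = (A_P/A_Q)·exp[−(E_P−E_Q)/(RT)] = (A_P/A_Q)·exp[(E_Q−E_P)/(RT)].
(E_Q−E_P)/(RT) = (164−108)×10³/(8.314×486) = 56000/4041 = 13.86.
k_P/k_Q = (7.37×10^8/5.41×10^14)·exp(13.86) = 1.362×10^-6 × 1.045×10^6 = 1.42.
Since E_P < E_Q, lowering the temperature improves selectivity toward P.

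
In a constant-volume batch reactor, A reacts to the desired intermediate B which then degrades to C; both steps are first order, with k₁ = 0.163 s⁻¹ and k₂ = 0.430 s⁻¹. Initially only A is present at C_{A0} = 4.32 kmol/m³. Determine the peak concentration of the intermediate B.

0.906 kmol/m³

Evaluating C_B at t_opt = ln(k₂/k₁)/(k₂−k₁) gives C_{B,max}/C_{A0} = (k₁/k₂)^[k₂/(k₂−k₁)].
= (0.163/0.430)^(0.430/(0.430−0.163)) = (0.3791)^(1.610) = 0.2097.
C_{B,max} = 0.2097×4.32 = 0.906 kmol/m³.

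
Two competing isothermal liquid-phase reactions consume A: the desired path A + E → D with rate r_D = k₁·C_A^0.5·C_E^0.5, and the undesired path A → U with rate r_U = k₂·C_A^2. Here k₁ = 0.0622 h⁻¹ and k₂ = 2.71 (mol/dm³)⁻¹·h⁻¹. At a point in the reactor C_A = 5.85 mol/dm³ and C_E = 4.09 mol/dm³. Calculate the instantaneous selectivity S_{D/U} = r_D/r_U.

S_{D/U} = r_D/r_U = (k₁·C_A^0.5·C_E^0.5)/(k₂·C_A^2) = (k₁/k₂)·C_A^-1.5·C_E^0.5.
= (0.0622×5.850^0.5×4.090^0.5) / (2.71×5.850^2) = 0.3042/92.74 = 0.00328.

0.00328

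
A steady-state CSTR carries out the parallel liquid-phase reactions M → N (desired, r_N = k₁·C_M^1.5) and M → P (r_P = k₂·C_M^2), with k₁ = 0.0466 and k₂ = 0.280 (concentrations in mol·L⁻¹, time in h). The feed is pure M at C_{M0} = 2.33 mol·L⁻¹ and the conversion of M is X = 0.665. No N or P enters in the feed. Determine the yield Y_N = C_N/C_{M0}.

Exit C_M = C_{M0}(1−X) = 2.33×0.335 = 0.7805 mol·L⁻¹.
Rates in a CSTR are evaluated at the outlet concentration: r_N = 0.0466×0.7805^1.5 = 0.03214, r_P = 0.280×0.7805^2 = 0.1706.
Fraction of consumed M going to N: r_N/(r_N+r_P) = 0.1585.
C_N = 0.1585·C_{M0}·X = 0.1585×2.33×0.665 = 0.246 mol·L⁻¹; Y_N = C_N/C_{M0} = 0.105.

0.105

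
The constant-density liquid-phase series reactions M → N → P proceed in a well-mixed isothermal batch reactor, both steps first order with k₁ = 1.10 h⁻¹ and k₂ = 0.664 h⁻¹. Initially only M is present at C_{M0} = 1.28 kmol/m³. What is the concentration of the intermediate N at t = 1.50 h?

0.573 kmol/m³

The intermediate concentration in a first-order A→B→C sequence is C_N = k₁C_{M0}(e^(−k₁t) − e^(−k₂t))/(k₂−k₁).
e^(−k₁t) = e^(−1.10×1.50) = e^(−1.650) = 0.1920; e^(−k₂t) = e^(−0.9960) = 0.3694.
C_N = 1.10×1.28/(0.664−1.10) × (0.1920−0.3694) = (-3.229)×(-0.1773) = 0.5726 kmol/m³.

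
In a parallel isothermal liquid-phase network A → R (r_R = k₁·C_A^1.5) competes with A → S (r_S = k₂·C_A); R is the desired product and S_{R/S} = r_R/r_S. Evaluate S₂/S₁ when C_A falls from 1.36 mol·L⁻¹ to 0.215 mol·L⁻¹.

S_{R/S} = (k₁/k₂)·C_A^0.5, so S₂/S₁ = (C_{A,2}/C_{A,1})^0.5.
= (0.215/1.36)^0.5 = (0.1581)^0.5 = 0.398.

0.398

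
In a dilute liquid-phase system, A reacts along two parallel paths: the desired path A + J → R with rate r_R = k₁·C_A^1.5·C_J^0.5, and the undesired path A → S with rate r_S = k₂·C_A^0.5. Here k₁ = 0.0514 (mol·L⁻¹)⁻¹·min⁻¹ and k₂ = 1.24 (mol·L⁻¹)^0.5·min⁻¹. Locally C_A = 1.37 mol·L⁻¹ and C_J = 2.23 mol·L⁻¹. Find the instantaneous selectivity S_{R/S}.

S_{R/S} = r_R/r_S = (k₁·C_A^1.5·C_J^0.5)/(k₂·C_A^0.5) = (k₁/k₂)·C_A·C_J^0.5.
= (0.0514×1.370^1.5×2.230^0.5) / (1.24×1.370^0.5) = 0.1231/1.451 = 0.0848.

0.0848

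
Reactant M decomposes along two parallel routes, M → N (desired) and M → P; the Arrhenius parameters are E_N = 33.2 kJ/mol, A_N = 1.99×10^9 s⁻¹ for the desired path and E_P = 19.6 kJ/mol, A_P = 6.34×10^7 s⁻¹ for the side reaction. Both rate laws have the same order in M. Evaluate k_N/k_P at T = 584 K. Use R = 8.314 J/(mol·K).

With equal orders, S_{N/P} = k_N/k_P = (A_N/A_P)·exp[(E_P−E_N)/(RT)].
(E_P−E_N)/(RT) = (19.6−33.2)×10³/(8.314×584) = -13600/4855 = -2.801.
k_N/k_P = (1.99×10^9/6.34×10^7)·exp(-2.801) = 31.39 × 0.06075 = 1.91.

1.91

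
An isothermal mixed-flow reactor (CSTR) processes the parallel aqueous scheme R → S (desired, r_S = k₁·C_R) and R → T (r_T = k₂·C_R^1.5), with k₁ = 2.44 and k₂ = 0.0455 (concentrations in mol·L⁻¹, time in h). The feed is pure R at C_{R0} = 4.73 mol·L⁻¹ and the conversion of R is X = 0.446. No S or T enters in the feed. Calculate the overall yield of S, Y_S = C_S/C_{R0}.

Exit C_R = C_{R0}(1−X) = 4.73×0.554 = 2.620 mol·L⁻¹.
In a CSTR the entire volume is at exit conditions, so r_S = 2.44×2.620 = 6.394 and r_T = 0.0455×2.620^1.5 = 0.1930.
Fraction of consumed R going to S: r_S/(r_S+r_T) = 0.9707.
C_S = 0.9707·C_{R0}·X = 0.9707×4.73×0.446 = 2.05 mol·L⁻¹; Y_S = C_S/C_{R0} = 0.433.

0.433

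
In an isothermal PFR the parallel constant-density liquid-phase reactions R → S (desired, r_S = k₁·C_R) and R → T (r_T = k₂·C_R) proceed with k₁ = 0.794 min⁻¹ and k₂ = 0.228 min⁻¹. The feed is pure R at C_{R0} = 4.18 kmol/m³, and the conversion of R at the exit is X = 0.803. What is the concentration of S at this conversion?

2.61 kmol/m³

C_R = C_{R0}(1−X) = 0.8235 kmol/m³.
Both paths are first order in R, so the instantaneous fraction to S is constant: dC_S/d(−C_R) = k₁/(k₁+k₂) = 0.7769.
C_S = 0.7769·(C_{R0}−C_R) = 0.7769×3.357 = 2.61 kmol/m³.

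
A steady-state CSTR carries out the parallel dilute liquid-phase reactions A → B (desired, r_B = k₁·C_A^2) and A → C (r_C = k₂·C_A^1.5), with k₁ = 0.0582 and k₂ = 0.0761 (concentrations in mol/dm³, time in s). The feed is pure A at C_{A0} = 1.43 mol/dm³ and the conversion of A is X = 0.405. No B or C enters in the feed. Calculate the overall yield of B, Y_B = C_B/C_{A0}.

0.168

Exit C_A = C_{A0}(1−X) = 1.43×0.595 = 0.8508 mol/dm³.
Rates in a CSTR are evaluated at the outlet concentration: r_B = 0.0582×0.8508^2 = 0.04213, r_C = 0.0761×0.8508^1.5 = 0.05973.
Fraction of consumed A going to B: r_B/(r_B+r_C) = 0.4136.
C_B = 0.4136·C_{A0}·X = 0.4136×1.43×0.405 = 0.240 mol/dm³; Y_B = C_B/C_{A0} = 0.168.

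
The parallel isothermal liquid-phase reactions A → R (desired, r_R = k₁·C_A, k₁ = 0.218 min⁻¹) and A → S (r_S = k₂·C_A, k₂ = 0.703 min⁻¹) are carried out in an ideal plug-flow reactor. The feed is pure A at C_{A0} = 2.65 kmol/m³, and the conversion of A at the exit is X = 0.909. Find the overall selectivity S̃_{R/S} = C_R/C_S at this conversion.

0.310

C_A = C_{A0}(1−X) = 0.2411 kmol/m³.
Both paths are first order in A, so the instantaneous fraction to R is constant: dC_R/d(−C_A) = k₁/(k₁+k₂) = 0.2367.
C_R = 0.2367·(C_{A0}−C_A) = 0.2367×2.409 = 0.570 kmol/m³.
C_S = (C_{A0}−C_A)−C_R = 1.839 kmol/m³; S̃_{R/S} = 0.5702/1.839 = 0.310.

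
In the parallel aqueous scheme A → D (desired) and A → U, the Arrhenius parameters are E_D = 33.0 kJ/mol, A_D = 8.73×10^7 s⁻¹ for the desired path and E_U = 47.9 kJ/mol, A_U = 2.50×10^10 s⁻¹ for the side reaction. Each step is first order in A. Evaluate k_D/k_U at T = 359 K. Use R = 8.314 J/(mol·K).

k_D/k_U = (A_D/A_U)·exp[−(E_D−E_U)/(RT)] = (A_D/A_U)·exp[(E_U−E_D)/(RT)].
(E_U−E_D)/(RT) = (47.9−33.0)×10³/(8.314×359) = 14900/2985 = 4.992.
k_D/k_U = (8.73×10^7/2.50×10^10)·exp(4.992) = 0.003492 × 147.2 = 0.514.
Since E_D < E_U, lowering the temperature improves selectivity toward D.

0.514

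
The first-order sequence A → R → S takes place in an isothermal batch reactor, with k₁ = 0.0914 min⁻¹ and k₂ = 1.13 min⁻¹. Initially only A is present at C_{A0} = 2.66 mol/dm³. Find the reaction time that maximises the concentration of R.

2.42 min

Setting dC_R/dt = 0 gives t_opt = ln(k₂/k₁)/(k₂−k₁).
= ln(1.13/0.0914)/(1.13−0.0914) = ln(12.36)/1.039 = 2.515/1.039 = 2.42 min.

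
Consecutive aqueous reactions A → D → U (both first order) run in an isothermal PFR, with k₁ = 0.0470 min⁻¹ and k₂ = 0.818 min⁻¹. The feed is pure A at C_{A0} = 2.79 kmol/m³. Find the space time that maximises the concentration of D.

Setting dC_D/dτ = 0 gives τ_opt = ln(k₂/k₁)/(k₂−k₁).
= ln(0.818/0.0470)/(0.818−0.0470) = ln(17.40)/0.7710 = 2.857/0.7710 = 3.71 min.

3.71 min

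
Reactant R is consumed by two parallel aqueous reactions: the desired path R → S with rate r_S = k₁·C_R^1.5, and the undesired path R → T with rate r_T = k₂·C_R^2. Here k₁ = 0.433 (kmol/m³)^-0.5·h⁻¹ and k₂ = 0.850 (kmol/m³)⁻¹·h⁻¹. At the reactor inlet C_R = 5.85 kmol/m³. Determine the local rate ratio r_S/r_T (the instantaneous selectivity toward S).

0.211

S_{S/T} = r_S/r_T = (k₁·C_R^1.5)/(k₂·C_R^2) = (k₁/k₂)·C_R^-0.5.
= (0.433×5.850^1.5) / (0.850×5.850^2) = 6.127/29.09 = 0.211.
The undesired path is higher order in R, so low C_R (CSTR or dilute feed) favours S.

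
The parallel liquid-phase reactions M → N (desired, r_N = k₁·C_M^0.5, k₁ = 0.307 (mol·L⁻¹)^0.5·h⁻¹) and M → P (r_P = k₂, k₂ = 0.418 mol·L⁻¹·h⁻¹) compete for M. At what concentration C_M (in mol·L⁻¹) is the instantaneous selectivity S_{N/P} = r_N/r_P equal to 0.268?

0.133 mol·L⁻¹

S_{N/P} = (k₁/k₂)·C_M^0.5 ⇒ C_M = (S·k₂/k₁)^(2).
= (0.268×0.418/0.307)^(2) = (0.3649)^(2) = 0.133 mol·L⁻¹.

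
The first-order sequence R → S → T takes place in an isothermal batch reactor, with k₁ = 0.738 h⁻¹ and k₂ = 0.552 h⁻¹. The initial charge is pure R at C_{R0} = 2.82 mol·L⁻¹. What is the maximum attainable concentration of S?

At the optimum, C_{S,max}/C_{R0} = (k₁/k₂)^[k₂/(k₂−k₁)].
= (0.738/0.552)^(0.552/(0.552−0.738)) = (1.337)^(-2.968) = 0.4224.
C_{S,max} = 0.4224×2.82 = 1.19 mol·L⁻¹.

1.19 mol·L⁻¹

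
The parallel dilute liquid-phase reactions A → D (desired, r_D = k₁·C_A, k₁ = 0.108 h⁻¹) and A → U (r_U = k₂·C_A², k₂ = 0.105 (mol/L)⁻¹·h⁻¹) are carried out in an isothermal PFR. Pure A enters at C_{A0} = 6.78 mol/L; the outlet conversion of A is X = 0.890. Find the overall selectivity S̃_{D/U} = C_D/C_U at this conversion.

0.338

C_A = C_{A0}(1−X) = 0.7458 mol/L.
Along a PFR/batch, dC_D/dC_A = −r_D/(r_D+r_U) = −k₁/(k₁+k₂·C_A).
Integrating from C_{A0} to C_A: C_D = (0.108/0.105)·ln[(0.108+0.105·6.78)/(0.108+0.105·0.746)] = 1.029·ln(0.8199/0.1863) = 1.524 mol/L.
C_U = (C_{A0}−C_A)−C_D = 4.510 mol/L; S̃_{D/U} = 1.524/4.510 = 0.338.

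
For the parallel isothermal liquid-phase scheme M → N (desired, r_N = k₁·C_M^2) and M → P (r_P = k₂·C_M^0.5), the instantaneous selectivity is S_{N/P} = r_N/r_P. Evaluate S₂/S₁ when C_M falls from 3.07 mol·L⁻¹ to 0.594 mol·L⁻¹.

0.0851

S_{N/P} = (k₁/k₂)·C_M^1.5, so S₂/S₁ = (C_{M,2}/C_{M,1})^1.5.
= (0.594/3.07)^1.5 = (0.1935)^1.5 = 0.0851.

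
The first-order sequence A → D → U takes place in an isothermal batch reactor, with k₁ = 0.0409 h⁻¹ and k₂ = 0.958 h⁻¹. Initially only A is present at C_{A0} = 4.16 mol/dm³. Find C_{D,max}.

0.154 mol/dm³

Evaluating C_D at t_opt = ln(k₂/k₁)/(k₂−k₁) gives C_{D,max}/C_{A0} = (k₁/k₂)^[k₂/(k₂−k₁)].
= (0.0409/0.958)^(0.958/(0.958−0.0409)) = (0.04269)^(1.045) = 0.03709.
C_{D,max} = 0.03709×4.16 = 0.154 mol/dm³.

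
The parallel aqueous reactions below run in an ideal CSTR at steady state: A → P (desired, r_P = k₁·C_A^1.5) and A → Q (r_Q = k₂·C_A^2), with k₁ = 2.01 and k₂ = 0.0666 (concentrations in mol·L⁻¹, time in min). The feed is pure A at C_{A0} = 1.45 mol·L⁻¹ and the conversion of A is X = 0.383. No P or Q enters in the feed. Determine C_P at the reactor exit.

Exit C_A = C_{A0}(1−X) = 1.45×0.617 = 0.8946 mol·L⁻¹.
A CSTR operates uniformly at the exit composition, giving r_P = 1.701 and r_Q = 0.05331 (each k·C_A^n at C_A = 0.8946).
Fraction of consumed A going to P: r_P/(r_P+r_Q) = 0.9696.
C_P = 0.9696·C_{A0}·X = 0.9696×1.45×0.383 = 0.538 mol·L⁻¹.

0.538 mol·L⁻¹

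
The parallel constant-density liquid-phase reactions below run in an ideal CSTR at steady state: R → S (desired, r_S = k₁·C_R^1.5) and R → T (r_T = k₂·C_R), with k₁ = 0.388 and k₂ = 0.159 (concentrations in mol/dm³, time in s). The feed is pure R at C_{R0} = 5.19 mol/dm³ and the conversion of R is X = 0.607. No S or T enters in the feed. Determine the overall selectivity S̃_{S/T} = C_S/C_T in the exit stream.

3.49

Exit C_R = C_{R0}(1−X) = 5.19×0.393 = 2.040 mol/dm³.
A CSTR operates uniformly at the exit composition, giving r_S = 1.130 and r_T = 0.3243 (each k·C_R^n at C_R = 2.040).
Overall selectivity = C_S/C_T = r_Sτ/(r_Tτ) = r_S/r_T = 3.49.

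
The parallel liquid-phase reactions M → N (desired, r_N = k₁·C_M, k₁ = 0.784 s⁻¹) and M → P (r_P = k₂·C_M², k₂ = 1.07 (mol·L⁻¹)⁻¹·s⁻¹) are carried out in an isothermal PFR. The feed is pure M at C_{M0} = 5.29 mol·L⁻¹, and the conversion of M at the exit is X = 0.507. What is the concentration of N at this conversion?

0.432 mol·L⁻¹

C_M = C_{M0}(1−X) = 2.608 mol·L⁻¹.
Along a PFR/batch, dC_N/dC_M = −r_N/(r_N+r_P) = −k₁/(k₁+k₂·C_M).
Integrating from C_{M0} to C_M: C_N = (0.784/1.07)·ln[(0.784+1.07·5.29)/(0.784+1.07·2.61)] = 0.7327·ln(6.444/3.575) = 0.4318 mol·L⁻¹.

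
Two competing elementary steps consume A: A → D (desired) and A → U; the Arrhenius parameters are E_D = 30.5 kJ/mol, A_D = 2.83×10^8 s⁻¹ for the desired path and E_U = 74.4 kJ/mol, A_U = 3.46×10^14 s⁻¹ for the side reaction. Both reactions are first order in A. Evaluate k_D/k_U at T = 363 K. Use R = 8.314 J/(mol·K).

1.70

Since both paths have the same order in A, the concentration cancels and S_{D/U} = k_D/k_U = (A_D/A_U)·exp[(E_U−E_D)/(RT)].
(E_U−E_D)/(RT) = (74.4−30.5)×10³/(8.314×363) = 43900/3018 = 14.55.
k_D/k_U = (2.83×10^8/3.46×10^14)·exp(14.55) = 8.179×10^-7 × 2.076×10^6 = 1.70.
Since E_D < E_U, lowering the temperature improves selectivity toward D.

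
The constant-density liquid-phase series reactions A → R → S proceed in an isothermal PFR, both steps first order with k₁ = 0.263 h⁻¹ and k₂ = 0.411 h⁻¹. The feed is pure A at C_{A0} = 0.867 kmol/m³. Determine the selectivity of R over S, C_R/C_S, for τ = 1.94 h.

For first-order series with pure A initially, C_R(τ) = k₁C_{A0}/(k₂−k₁)·(e^(−k₁τ) − e^(−k₂τ)).
e^(−k₁τ) = e^(−0.263×1.94) = e^(−0.5102) = 0.6004; e^(−k₂τ) = e^(−0.7973) = 0.4505.
C_R = 0.263×0.867/(0.411−0.263) × (0.6004−0.4505) = 1.541×0.1498 = 0.2309 kmol/m³.
C_A = C_{A0}e^(−k₁τ) = 0.5205 kmol/m³, so C_S = C_{A0}−C_A−C_R = 0.1156 kmol/m³; C_R/C_S = 2.00.

2.00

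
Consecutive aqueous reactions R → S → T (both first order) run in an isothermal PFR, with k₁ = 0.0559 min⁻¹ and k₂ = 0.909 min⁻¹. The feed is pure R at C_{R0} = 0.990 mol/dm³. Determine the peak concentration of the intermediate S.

0.0507 mol/dm³

For a first-order series the maximum intermediate yield is C_{S,max}/C_{R0} = (k₁/k₂)^[k₂/(k₂−k₁)].
= (0.0559/0.909)^(0.909/(0.909−0.0559)) = (0.06150)^(1.066) = 0.05123.
C_{S,max} = 0.05123×0.990 = 0.0507 mol/dm³.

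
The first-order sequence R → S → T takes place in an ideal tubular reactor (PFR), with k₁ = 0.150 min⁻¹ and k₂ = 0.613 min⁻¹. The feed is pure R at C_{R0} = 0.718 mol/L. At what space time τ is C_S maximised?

Setting dC_S/dτ = 0 gives τ_opt = ln(k₂/k₁)/(k₂−k₁).
= ln(0.613/0.150)/(0.613−0.150) = ln(4.087)/0.4630 = 1.408/0.4630 = 3.04 min.

3.04 min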